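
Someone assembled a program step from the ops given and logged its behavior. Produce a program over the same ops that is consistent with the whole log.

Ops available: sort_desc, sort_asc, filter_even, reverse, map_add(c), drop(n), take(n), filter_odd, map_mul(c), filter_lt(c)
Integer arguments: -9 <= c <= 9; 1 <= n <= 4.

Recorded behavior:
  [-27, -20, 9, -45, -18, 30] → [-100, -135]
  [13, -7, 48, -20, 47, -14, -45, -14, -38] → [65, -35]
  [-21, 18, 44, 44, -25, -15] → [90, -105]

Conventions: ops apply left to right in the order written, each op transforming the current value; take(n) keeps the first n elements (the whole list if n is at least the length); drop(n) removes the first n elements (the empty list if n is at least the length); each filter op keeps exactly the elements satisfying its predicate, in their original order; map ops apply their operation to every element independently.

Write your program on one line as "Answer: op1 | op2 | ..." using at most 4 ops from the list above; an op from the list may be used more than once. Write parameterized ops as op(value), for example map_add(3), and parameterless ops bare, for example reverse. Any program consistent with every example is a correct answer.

take(2) | map_mul(5) | sort_desc

Check, running the answer program on each example:
  [-27, -20, 9, -45, -18, 30] -> [-27, -20] -> [-135, -100] -> [-100, -135]
  [13, -7, 48, -20, 47, -14, -45, -14, -38] -> [13, -7] -> [65, -35] -> [65, -35]
  [-21, 18, 44, 44, -25, -15] -> [-21, 18] -> [-105, 90] -> [90, -105]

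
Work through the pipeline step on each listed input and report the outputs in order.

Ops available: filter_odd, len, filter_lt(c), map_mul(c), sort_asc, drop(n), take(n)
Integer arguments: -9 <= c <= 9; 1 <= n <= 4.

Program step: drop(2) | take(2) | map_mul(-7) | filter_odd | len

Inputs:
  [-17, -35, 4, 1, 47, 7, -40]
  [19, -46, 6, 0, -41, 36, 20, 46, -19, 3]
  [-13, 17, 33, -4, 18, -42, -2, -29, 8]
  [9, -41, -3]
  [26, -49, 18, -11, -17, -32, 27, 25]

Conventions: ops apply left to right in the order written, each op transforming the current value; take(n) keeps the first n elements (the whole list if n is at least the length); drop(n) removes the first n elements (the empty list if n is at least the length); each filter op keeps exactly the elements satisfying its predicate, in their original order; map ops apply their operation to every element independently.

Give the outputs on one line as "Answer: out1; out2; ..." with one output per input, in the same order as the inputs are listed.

1; 0; 1; 1; 1

Execution, op by op:
  [-17, -35, 4, 1, 47, 7, -40] -> [4, 1, 47, 7, -40] -> [4, 1] -> [-28, -7] -> [-7] -> 1
  [19, -46, 6, 0, -41, 36, 20, 46, -19, 3] -> [6, 0, -41, 36, 20, 46, -19, 3] -> [6, 0] -> [-42, 0] -> [] -> 0
  [-13, 17, 33, -4, 18, -42, -2, -29, 8] -> [33, -4, 18, -42, -2, -29, 8] -> [33, -4] -> [-231, 28] -> [-231] -> 1
  [9, -41, -3] -> [-3] -> [-3] -> [21] -> [21] -> 1
  [26, -49, 18, -11, -17, -32, 27, 25] -> [18, -11, -17, -32, 27, 25] -> [18, -11] -> [-126, 77] -> [77] -> 1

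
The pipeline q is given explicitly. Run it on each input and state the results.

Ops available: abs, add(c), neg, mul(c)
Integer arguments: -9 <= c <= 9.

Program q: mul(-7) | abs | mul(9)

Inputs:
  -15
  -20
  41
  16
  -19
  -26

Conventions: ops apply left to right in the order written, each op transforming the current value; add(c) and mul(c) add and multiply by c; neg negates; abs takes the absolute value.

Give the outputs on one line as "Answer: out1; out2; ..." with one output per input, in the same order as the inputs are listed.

945; 1260; 2583; 1008; 1197; 1638

Execution, op by op:
  -15 -> 105 -> 105 -> 945
  -20 -> 140 -> 140 -> 1260
  41 -> -287 -> 287 -> 2583
  16 -> -112 -> 112 -> 1008
  -19 -> 133 -> 133 -> 1197
  -26 -> 182 -> 182 -> 1638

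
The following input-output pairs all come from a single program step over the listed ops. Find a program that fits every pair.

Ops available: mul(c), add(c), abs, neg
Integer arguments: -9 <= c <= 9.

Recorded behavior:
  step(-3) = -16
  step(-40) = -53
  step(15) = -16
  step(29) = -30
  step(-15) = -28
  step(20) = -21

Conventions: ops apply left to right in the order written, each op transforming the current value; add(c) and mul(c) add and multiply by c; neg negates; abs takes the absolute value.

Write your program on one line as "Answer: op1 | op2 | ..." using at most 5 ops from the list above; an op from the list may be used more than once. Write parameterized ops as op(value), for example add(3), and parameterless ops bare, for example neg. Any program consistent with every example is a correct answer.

add(-6) | mul(-1) | abs | add(7) | neg

Check, running the answer program on each example:
  -3 -> -9 -> 9 -> 9 -> 16 -> -16
  -40 -> -46 -> 46 -> 46 -> 53 -> -53
  15 -> 9 -> -9 -> 9 -> 16 -> -16
  29 -> 23 -> -23 -> 23 -> 30 -> -30
  -15 -> -21 -> 21 -> 21 -> 28 -> -28
  20 -> 14 -> -14 -> 14 -> 21 -> -21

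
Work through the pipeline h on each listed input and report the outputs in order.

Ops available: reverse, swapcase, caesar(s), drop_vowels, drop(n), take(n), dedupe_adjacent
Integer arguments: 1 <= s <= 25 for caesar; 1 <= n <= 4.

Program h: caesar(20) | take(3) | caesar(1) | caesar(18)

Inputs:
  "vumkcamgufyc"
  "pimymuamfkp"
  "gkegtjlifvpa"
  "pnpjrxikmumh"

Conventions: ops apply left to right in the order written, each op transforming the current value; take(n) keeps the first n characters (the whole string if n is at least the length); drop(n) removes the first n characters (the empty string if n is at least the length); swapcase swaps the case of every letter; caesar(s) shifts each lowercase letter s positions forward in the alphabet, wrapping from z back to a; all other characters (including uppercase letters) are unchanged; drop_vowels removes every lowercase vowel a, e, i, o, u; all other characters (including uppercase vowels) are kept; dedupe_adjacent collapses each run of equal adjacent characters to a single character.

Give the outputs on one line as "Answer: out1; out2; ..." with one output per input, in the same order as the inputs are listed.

"ihz"; "cvz"; "txr"; "cac"

Execution, op by op:
  "vumkcamgufyc" -> "pogewugaozsw" -> "pog" -> "qph" -> "ihz"
  "pimymuamfkp" -> "jcgsgougzej" -> "jcg" -> "kdh" -> "cvz"
  "gkegtjlifvpa" -> "aeyandfczpju" -> "aey" -> "bfz" -> "txr"
  "pnpjrxikmumh" -> "jhjdlrcegogb" -> "jhj" -> "kik" -> "cac"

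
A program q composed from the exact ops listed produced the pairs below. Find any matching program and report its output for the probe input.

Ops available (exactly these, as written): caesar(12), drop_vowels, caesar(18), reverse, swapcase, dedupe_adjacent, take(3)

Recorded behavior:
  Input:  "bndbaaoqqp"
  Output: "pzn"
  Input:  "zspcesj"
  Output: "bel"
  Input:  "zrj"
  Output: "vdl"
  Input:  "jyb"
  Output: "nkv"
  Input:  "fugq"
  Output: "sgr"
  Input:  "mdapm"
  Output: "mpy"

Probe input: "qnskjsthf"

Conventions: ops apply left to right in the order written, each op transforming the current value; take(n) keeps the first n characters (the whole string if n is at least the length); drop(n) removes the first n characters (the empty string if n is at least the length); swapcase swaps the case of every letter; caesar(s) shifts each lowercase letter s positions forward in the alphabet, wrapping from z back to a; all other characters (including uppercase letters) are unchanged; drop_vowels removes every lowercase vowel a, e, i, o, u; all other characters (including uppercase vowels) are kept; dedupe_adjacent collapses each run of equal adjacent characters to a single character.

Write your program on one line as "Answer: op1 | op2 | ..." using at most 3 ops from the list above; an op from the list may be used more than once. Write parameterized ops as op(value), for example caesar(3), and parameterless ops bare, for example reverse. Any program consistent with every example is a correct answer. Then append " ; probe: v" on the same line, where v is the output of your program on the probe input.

take(3) | reverse | caesar(12) ; probe: "ezc"

Check, running the answer program on each example:
  "bndbaaoqqp" -> "bnd" -> "dnb" -> "pzn"
  "zspcesj" -> "zsp" -> "psz" -> "bel"
  "zrj" -> "zrj" -> "jrz" -> "vdl"
  "jyb" -> "jyb" -> "byj" -> "nkv"
  "fugq" -> "fug" -> "guf" -> "sgr"
  "mdapm" -> "mda" -> "adm" -> "mpy"
  probe: "qnskjsthf" -> "qns" -> "snq" -> "ezc"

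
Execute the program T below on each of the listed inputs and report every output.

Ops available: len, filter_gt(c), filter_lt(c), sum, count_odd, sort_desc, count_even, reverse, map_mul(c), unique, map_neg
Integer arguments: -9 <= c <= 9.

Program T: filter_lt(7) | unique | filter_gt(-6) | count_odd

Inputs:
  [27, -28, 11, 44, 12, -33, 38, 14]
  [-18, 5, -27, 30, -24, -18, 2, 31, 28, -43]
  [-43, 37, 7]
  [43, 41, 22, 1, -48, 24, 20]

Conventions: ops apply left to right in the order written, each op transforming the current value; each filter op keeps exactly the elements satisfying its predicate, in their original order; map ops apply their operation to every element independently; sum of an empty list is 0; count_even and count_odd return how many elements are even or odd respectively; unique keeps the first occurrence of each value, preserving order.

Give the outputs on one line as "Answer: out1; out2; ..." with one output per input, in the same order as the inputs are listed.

Execution, op by op:
  [27, -28, 11, 44, 12, -33, 38, 14] -> [-28, -33] -> [-28, -33] -> [] -> 0
  [-18, 5, -27, 30, -24, -18, 2, 31, 28, -43] -> [-18, 5, -27, -24, -18, 2, -43] -> [-18, 5, -27, -24, 2, -43] -> [5, 2] -> 1
  [-43, 37, 7] -> [-43] -> [-43] -> [] -> 0
  [43, 41, 22, 1, -48, 24, 20] -> [1, -48] -> [1, -48] -> [1] -> 1

0; 1; 0; 1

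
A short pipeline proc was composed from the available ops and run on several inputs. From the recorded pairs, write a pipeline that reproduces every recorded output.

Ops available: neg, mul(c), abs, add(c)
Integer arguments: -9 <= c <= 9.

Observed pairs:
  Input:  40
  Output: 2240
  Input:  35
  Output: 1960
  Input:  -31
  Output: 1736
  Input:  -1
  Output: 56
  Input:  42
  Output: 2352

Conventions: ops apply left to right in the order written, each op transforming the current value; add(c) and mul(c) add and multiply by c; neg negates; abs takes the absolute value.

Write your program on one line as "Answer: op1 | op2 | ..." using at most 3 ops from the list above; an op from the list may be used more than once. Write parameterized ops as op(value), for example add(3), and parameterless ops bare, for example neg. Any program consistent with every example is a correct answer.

mul(7) | abs | mul(8)

Check, running the answer program on each example:
  40 -> 280 -> 280 -> 2240
  35 -> 245 -> 245 -> 1960
  -31 -> -217 -> 217 -> 1736
  -1 -> -7 -> 7 -> 56
  42 -> 294 -> 294 -> 2352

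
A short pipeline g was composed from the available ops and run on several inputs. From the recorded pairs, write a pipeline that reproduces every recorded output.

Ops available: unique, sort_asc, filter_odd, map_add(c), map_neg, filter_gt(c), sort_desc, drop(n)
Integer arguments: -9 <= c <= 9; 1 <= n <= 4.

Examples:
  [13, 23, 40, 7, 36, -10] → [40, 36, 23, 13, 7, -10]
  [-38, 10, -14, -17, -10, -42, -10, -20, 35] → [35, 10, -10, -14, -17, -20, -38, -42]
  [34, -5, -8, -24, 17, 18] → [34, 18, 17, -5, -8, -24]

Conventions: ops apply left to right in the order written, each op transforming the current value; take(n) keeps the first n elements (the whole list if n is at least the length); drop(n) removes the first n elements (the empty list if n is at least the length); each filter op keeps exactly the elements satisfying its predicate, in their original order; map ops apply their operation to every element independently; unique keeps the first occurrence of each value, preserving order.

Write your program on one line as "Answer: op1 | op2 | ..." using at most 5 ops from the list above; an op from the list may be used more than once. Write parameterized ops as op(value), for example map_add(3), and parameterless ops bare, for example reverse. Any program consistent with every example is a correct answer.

sort_desc | map_add(2) | unique | map_add(-2)

Check, running the answer program on each example:
  [13, 23, 40, 7, 36, -10] -> [40, 36, 23, 13, 7, -10] -> [42, 38, 25, 15, 9, -8] -> [42, 38, 25, 15, 9, -8] -> [40, 36, 23, 13, 7, -10]
  [-38, 10, -14, -17, -10, -42, -10, -20, 35] -> [35, 10, -10, -10, -14, -17, -20, -38, -42] -> [37, 12, -8, -8, -12, -15, -18, -36, -40] -> [37, 12, -8, -12, -15, -18, -36, -40] -> [35, 10, -10, -14, -17, -20, -38, -42]
  [34, -5, -8, -24, 17, 18] -> [34, 18, 17, -5, -8, -24] -> [36, 20, 19, -3, -6, -22] -> [36, 20, 19, -3, -6, -22] -> [34, 18, 17, -5, -8, -24]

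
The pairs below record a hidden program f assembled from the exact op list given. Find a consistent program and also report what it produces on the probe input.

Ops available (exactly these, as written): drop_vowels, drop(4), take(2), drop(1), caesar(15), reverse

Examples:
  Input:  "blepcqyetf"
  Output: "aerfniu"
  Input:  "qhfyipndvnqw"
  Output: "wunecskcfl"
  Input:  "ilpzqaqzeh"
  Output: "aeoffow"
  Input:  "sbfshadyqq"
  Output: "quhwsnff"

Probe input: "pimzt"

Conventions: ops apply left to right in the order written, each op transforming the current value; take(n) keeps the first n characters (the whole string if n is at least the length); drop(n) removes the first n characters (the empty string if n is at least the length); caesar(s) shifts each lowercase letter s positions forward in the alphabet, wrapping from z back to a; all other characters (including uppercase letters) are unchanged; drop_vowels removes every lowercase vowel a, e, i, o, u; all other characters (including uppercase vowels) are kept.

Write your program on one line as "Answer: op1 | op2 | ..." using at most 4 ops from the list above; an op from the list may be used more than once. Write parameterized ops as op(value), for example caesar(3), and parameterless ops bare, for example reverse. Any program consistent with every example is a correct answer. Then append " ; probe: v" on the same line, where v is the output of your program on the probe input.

drop(1) | drop_vowels | caesar(15) ; probe: "boi"

Check, running the answer program on each example:
  "blepcqyetf" -> "lepcqyetf" -> "lpcqytf" -> "aerfniu"
  "qhfyipndvnqw" -> "hfyipndvnqw" -> "hfypndvnqw" -> "wunecskcfl"
  "ilpzqaqzeh" -> "lpzqaqzeh" -> "lpzqqzh" -> "aeoffow"
  "sbfshadyqq" -> "bfshadyqq" -> "bfshdyqq" -> "quhwsnff"
  probe: "pimzt" -> "imzt" -> "mzt" -> "boi"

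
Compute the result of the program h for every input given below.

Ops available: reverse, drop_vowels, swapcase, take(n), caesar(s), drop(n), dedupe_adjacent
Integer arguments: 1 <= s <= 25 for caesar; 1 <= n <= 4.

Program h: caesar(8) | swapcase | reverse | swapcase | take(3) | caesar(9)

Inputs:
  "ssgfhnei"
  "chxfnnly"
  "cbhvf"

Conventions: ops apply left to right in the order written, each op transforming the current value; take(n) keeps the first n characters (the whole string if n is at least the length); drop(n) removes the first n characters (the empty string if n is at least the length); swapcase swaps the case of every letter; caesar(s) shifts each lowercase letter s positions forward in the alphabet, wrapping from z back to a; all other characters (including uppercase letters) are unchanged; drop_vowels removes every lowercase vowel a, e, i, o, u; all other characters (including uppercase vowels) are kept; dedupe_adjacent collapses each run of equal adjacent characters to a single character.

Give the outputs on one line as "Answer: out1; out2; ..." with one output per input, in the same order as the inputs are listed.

"zve"; "pce"; "wmy"

Execution, op by op:
  "ssgfhnei" -> "aaonpvmq" -> "AAONPVMQ" -> "QMVPNOAA" -> "qmvpnoaa" -> "qmv" -> "zve"
  "chxfnnly" -> "kpfnvvtg" -> "KPFNVVTG" -> "GTVVNFPK" -> "gtvvnfpk" -> "gtv" -> "pce"
  "cbhvf" -> "kjpdn" -> "KJPDN" -> "NDPJK" -> "ndpjk" -> "ndp" -> "wmy"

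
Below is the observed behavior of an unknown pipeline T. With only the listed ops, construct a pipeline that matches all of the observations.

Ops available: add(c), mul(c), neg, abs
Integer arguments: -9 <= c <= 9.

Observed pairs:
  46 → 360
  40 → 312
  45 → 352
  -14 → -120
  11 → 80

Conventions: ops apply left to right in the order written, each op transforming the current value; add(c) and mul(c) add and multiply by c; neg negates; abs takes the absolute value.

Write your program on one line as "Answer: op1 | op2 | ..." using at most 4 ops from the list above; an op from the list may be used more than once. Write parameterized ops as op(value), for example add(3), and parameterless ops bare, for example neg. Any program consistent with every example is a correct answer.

add(-1) | neg | mul(-8)

Check, running the answer program on each example:
  46 -> 45 -> -45 -> 360
  40 -> 39 -> -39 -> 312
  45 -> 44 -> -44 -> 352
  -14 -> -15 -> 15 -> -120
  11 -> 10 -> -10 -> 80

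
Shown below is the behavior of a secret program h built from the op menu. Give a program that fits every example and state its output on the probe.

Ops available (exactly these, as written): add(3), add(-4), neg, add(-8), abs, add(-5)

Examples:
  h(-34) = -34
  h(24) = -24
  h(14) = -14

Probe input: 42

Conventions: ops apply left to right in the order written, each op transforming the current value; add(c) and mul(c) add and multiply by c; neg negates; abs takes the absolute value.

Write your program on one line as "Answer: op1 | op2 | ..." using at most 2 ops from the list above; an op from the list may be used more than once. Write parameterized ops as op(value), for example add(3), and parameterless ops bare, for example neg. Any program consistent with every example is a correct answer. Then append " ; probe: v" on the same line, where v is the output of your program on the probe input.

abs | neg ; probe: -42

Check, running the answer program on each example:
  -34 -> 34 -> -34
  24 -> 24 -> -24
  14 -> 14 -> -14
  probe: 42 -> 42 -> -42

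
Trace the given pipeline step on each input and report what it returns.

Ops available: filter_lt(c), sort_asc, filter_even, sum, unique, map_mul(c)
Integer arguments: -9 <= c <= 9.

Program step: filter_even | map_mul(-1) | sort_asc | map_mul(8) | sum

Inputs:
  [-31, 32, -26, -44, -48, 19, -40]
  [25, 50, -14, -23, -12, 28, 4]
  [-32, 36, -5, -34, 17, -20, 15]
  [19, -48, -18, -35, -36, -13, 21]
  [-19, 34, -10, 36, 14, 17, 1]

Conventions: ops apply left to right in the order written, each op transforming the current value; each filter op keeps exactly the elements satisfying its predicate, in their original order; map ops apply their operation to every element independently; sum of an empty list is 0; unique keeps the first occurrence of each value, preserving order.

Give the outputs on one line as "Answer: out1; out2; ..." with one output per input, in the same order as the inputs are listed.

Execution, op by op:
  [-31, 32, -26, -44, -48, 19, -40] -> [32, -26, -44, -48, -40] -> [-32, 26, 44, 48, 40] -> [-32, 26, 40, 44, 48] -> [-256, 208, 320, 352, 384] -> 1008
  [25, 50, -14, -23, -12, 28, 4] -> [50, -14, -12, 28, 4] -> [-50, 14, 12, -28, -4] -> [-50, -28, -4, 12, 14] -> [-400, -224, -32, 96, 112] -> -448
  [-32, 36, -5, -34, 17, -20, 15] -> [-32, 36, -34, -20] -> [32, -36, 34, 20] -> [-36, 20, 32, 34] -> [-288, 160, 256, 272] -> 400
  [19, -48, -18, -35, -36, -13, 21] -> [-48, -18, -36] -> [48, 18, 36] -> [18, 36, 48] -> [144, 288, 384] -> 816
  [-19, 34, -10, 36, 14, 17, 1] -> [34, -10, 36, 14] -> [-34, 10, -36, -14] -> [-36, -34, -14, 10] -> [-288, -272, -112, 80] -> -592

1008; -448; 400; 816; -592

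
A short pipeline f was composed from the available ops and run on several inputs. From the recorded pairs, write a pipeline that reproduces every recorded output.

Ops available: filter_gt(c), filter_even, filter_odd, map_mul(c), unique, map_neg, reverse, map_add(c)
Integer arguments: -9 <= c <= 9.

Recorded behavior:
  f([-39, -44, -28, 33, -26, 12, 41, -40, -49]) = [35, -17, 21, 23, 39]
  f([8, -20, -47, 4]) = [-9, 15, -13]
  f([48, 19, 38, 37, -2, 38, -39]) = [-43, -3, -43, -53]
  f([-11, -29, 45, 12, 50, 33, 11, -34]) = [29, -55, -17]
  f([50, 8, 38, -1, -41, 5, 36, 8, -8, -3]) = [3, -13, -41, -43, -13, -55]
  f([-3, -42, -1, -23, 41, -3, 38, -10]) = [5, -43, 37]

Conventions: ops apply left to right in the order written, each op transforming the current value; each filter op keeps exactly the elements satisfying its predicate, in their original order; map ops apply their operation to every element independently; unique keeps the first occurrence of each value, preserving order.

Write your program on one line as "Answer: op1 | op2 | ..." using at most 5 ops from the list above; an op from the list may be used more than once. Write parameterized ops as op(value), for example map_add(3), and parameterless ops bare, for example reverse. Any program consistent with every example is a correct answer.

map_neg | reverse | filter_even | map_add(-5)

Check, running the answer program on each example:
  [-39, -44, -28, 33, -26, 12, 41, -40, -49] -> [39, 44, 28, -33, 26, -12, -41, 40, 49] -> [49, 40, -41, -12, 26, -33, 28, 44, 39] -> [40, -12, 26, 28, 44] -> [35, -17, 21, 23, 39]
  [8, -20, -47, 4] -> [-8, 20, 47, -4] -> [-4, 47, 20, -8] -> [-4, 20, -8] -> [-9, 15, -13]
  [48, 19, 38, 37, -2, 38, -39] -> [-48, -19, -38, -37, 2, -38, 39] -> [39, -38, 2, -37, -38, -19, -48] -> [-38, 2, -38, -48] -> [-43, -3, -43, -53]
  [-11, -29, 45, 12, 50, 33, 11, -34] -> [11, 29, -45, -12, -50, -33, -11, 34] -> [34, -11, -33, -50, -12, -45, 29, 11] -> [34, -50, -12] -> [29, -55, -17]
  [50, 8, 38, -1, -41, 5, 36, 8, -8, -3] -> [-50, -8, -38, 1, 41, -5, -36, -8, 8, 3] -> [3, 8, -8, -36, -5, 41, 1, -38, -8, -50] -> [8, -8, -36, -38, -8, -50] -> [3, -13, -41, -43, -13, -55]
  [-3, -42, -1, -23, 41, -3, 38, -10] -> [3, 42, 1, 23, -41, 3, -38, 10] -> [10, -38, 3, -41, 23, 1, 42, 3] -> [10, -38, 42] -> [5, -43, 37]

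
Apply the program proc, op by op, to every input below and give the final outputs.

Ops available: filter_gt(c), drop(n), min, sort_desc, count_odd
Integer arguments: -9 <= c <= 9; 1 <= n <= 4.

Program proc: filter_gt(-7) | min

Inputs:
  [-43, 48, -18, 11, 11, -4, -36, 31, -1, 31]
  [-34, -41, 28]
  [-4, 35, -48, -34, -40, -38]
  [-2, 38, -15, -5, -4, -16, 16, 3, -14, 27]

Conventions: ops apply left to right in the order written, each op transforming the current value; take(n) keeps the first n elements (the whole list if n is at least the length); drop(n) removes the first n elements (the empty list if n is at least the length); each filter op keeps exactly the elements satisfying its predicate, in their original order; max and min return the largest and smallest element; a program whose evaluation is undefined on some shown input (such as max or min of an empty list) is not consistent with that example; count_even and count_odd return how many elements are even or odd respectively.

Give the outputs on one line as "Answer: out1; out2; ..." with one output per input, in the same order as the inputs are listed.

Execution, op by op:
  [-43, 48, -18, 11, 11, -4, -36, 31, -1, 31] -> [48, 11, 11, -4, 31, -1, 31] -> -4
  [-34, -41, 28] -> [28] -> 28
  [-4, 35, -48, -34, -40, -38] -> [-4, 35] -> -4
  [-2, 38, -15, -5, -4, -16, 16, 3, -14, 27] -> [-2, 38, -5, -4, 16, 3, 27] -> -5

-4; 28; -4; -5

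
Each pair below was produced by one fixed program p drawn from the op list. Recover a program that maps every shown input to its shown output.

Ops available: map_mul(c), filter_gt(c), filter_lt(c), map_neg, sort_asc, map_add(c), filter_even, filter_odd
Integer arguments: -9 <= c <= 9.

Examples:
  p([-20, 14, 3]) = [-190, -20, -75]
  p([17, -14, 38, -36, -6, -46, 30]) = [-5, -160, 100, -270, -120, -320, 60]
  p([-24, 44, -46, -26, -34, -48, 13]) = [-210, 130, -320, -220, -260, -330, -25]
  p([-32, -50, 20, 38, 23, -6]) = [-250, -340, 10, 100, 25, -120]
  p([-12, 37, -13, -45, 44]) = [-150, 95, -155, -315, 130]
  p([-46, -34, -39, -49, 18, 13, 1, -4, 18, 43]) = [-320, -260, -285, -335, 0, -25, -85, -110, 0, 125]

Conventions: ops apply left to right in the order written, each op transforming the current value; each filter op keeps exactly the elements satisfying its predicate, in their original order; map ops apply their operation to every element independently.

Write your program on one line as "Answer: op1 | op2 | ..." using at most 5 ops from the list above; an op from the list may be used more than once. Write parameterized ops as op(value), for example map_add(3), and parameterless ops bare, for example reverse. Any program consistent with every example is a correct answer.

map_neg | map_add(9) | map_add(9) | map_mul(5) | map_neg

Check, running the answer program on each example:
  [-20, 14, 3] -> [20, -14, -3] -> [29, -5, 6] -> [38, 4, 15] -> [190, 20, 75] -> [-190, -20, -75]
  [17, -14, 38, -36, -6, -46, 30] -> [-17, 14, -38, 36, 6, 46, -30] -> [-8, 23, -29, 45, 15, 55, -21] -> [1, 32, -20, 54, 24, 64, -12] -> [5, 160, -100, 270, 120, 320, -60] -> [-5, -160, 100, -270, -120, -320, 60]
  [-24, 44, -46, -26, -34, -48, 13] -> [24, -44, 46, 26, 34, 48, -13] -> [33, -35, 55, 35, 43, 57, -4] -> [42, -26, 64, 44, 52, 66, 5] -> [210, -130, 320, 220, 260, 330, 25] -> [-210, 130, -320, -220, -260, -330, -25]
  [-32, -50, 20, 38, 23, -6] -> [32, 50, -20, -38, -23, 6] -> [41, 59, -11, -29, -14, 15] -> [50, 68, -2, -20, -5, 24] -> [250, 340, -10, -100, -25, 120] -> [-250, -340, 10, 100, 25, -120]
  [-12, 37, -13, -45, 44] -> [12, -37, 13, 45, -44] -> [21, -28, 22, 54, -35] -> [30, -19, 31, 63, -26] -> [150, -95, 155, 315, -130] -> [-150, 95, -155, -315, 130]
  [-46, -34, -39, -49, 18, 13, 1, -4, 18, 43] -> [46, 34, 39, 49, -18, -13, -1, 4, -18, -43] -> [55, 43, 48, 58, -9, -4, 8, 13, -9, -34] -> [64, 52, 57, 67, 0, 5, 17, 22, 0, -25] -> [320, 260, 285, 335, 0, 25, 85, 110, 0, -125] -> [-320, -260, -285, -335, 0, -25, -85, -110, 0, 125]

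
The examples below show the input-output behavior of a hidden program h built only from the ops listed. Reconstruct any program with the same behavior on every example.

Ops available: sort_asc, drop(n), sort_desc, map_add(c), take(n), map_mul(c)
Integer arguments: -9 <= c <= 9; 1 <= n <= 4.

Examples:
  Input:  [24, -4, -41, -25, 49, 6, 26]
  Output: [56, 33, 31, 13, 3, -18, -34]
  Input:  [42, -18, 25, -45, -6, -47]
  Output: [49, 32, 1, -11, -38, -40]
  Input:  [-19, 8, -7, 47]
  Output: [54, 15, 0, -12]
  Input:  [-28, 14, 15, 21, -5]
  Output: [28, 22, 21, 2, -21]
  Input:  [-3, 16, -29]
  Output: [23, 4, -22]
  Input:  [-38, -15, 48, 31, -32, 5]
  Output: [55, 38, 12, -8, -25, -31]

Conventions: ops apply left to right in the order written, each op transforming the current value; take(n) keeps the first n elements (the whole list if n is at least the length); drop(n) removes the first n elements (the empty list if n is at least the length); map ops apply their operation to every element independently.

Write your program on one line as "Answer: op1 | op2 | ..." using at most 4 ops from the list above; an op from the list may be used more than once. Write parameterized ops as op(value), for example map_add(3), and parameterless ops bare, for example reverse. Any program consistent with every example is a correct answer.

sort_desc | map_add(8) | map_add(-1)

Check, running the answer program on each example:
  [24, -4, -41, -25, 49, 6, 26] -> [49, 26, 24, 6, -4, -25, -41] -> [57, 34, 32, 14, 4, -17, -33] -> [56, 33, 31, 13, 3, -18, -34]
  [42, -18, 25, -45, -6, -47] -> [42, 25, -6, -18, -45, -47] -> [50, 33, 2, -10, -37, -39] -> [49, 32, 1, -11, -38, -40]
  [-19, 8, -7, 47] -> [47, 8, -7, -19] -> [55, 16, 1, -11] -> [54, 15, 0, -12]
  [-28, 14, 15, 21, -5] -> [21, 15, 14, -5, -28] -> [29, 23, 22, 3, -20] -> [28, 22, 21, 2, -21]
  [-3, 16, -29] -> [16, -3, -29] -> [24, 5, -21] -> [23, 4, -22]
  [-38, -15, 48, 31, -32, 5] -> [48, 31, 5, -15, -32, -38] -> [56, 39, 13, -7, -24, -30] -> [55, 38, 12, -8, -25, -31]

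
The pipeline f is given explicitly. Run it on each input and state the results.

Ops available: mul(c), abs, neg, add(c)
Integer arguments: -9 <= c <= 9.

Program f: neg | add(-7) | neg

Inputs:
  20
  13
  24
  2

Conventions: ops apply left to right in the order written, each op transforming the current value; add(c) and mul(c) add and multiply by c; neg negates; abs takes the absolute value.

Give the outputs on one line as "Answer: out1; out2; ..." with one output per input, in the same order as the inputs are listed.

Execution, op by op:
  20 -> -20 -> -27 -> 27
  13 -> -13 -> -20 -> 20
  24 -> -24 -> -31 -> 31
  2 -> -2 -> -9 -> 9

27; 20; 31; 9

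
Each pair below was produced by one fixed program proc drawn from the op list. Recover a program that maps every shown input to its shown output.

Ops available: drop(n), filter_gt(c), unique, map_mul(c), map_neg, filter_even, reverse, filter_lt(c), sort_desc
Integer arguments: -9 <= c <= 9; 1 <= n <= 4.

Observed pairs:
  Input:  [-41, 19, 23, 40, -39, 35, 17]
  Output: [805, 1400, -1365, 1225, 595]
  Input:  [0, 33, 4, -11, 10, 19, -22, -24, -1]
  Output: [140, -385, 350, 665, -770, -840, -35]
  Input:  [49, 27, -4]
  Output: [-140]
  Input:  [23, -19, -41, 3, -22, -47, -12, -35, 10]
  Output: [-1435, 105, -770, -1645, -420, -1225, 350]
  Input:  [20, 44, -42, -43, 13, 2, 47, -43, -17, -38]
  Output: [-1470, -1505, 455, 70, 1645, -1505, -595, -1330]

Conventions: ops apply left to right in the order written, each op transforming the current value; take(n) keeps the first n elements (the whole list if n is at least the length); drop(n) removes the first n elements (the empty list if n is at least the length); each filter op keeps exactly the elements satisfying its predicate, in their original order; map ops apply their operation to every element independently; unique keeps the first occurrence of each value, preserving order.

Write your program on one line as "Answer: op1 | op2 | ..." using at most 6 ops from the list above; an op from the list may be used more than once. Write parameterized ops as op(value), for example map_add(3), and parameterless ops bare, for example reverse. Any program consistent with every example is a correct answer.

drop(2) | reverse | map_mul(5) | reverse | map_mul(7)

Check, running the answer program on each example:
  [-41, 19, 23, 40, -39, 35, 17] -> [23, 40, -39, 35, 17] -> [17, 35, -39, 40, 23] -> [85, 175, -195, 200, 115] -> [115, 200, -195, 175, 85] -> [805, 1400, -1365, 1225, 595]
  [0, 33, 4, -11, 10, 19, -22, -24, -1] -> [4, -11, 10, 19, -22, -24, -1] -> [-1, -24, -22, 19, 10, -11, 4] -> [-5, -120, -110, 95, 50, -55, 20] -> [20, -55, 50, 95, -110, -120, -5] -> [140, -385, 350, 665, -770, -840, -35]
  [49, 27, -4] -> [-4] -> [-4] -> [-20] -> [-20] -> [-140]
  [23, -19, -41, 3, -22, -47, -12, -35, 10] -> [-41, 3, -22, -47, -12, -35, 10] -> [10, -35, -12, -47, -22, 3, -41] -> [50, -175, -60, -235, -110, 15, -205] -> [-205, 15, -110, -235, -60, -175, 50] -> [-1435, 105, -770, -1645, -420, -1225, 350]
  [20, 44, -42, -43, 13, 2, 47, -43, -17, -38] -> [-42, -43, 13, 2, 47, -43, -17, -38] -> [-38, -17, -43, 47, 2, 13, -43, -42] -> [-190, -85, -215, 235, 10, 65, -215, -210] -> [-210, -215, 65, 10, 235, -215, -85, -190] -> [-1470, -1505, 455, 70, 1645, -1505, -595, -1330]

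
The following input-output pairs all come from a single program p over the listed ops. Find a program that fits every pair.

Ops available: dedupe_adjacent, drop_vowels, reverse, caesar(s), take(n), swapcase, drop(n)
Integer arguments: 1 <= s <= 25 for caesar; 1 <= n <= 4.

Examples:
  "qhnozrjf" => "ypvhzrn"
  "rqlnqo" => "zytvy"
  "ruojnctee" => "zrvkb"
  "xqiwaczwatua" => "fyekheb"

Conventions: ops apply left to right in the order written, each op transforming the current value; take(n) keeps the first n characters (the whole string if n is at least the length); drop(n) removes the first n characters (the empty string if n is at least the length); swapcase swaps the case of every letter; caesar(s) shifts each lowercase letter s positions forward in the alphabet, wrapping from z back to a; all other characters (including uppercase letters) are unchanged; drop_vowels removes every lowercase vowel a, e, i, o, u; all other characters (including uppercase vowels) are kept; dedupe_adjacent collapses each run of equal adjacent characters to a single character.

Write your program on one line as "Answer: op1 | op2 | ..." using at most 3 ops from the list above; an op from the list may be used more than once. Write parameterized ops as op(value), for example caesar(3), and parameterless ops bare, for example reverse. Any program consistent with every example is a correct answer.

drop_vowels | caesar(6) | caesar(2)

Check, running the answer program on each example:
  "qhnozrjf" -> "qhnzrjf" -> "wntfxpl" -> "ypvhzrn"
  "rqlnqo" -> "rqlnq" -> "xwrtw" -> "zytvy"
  "ruojnctee" -> "rjnct" -> "xptiz" -> "zrvkb"
  "xqiwaczwatua" -> "xqwczwt" -> "dwcifcz" -> "fyekheb"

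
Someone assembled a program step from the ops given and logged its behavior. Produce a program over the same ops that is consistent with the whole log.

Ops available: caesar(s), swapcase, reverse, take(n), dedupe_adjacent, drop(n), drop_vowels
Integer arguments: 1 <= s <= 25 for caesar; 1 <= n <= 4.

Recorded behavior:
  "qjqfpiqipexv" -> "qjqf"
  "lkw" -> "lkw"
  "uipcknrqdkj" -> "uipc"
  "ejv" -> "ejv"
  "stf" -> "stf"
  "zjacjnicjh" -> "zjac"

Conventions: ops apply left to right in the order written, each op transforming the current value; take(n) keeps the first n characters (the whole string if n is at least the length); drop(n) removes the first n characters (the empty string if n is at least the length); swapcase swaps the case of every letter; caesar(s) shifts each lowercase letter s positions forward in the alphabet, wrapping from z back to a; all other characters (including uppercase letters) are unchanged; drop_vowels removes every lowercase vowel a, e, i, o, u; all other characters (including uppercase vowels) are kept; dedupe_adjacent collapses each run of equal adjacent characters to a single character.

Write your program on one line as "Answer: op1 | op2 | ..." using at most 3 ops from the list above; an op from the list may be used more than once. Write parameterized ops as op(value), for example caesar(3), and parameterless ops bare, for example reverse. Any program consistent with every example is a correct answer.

swapcase | take(4) | swapcase

Check, running the answer program on each example:
  "qjqfpiqipexv" -> "QJQFPIQIPEXV" -> "QJQF" -> "qjqf"
  "lkw" -> "LKW" -> "LKW" -> "lkw"
  "uipcknrqdkj" -> "UIPCKNRQDKJ" -> "UIPC" -> "uipc"
  "ejv" -> "EJV" -> "EJV" -> "ejv"
  "stf" -> "STF" -> "STF" -> "stf"
  "zjacjnicjh" -> "ZJACJNICJH" -> "ZJAC" -> "zjac"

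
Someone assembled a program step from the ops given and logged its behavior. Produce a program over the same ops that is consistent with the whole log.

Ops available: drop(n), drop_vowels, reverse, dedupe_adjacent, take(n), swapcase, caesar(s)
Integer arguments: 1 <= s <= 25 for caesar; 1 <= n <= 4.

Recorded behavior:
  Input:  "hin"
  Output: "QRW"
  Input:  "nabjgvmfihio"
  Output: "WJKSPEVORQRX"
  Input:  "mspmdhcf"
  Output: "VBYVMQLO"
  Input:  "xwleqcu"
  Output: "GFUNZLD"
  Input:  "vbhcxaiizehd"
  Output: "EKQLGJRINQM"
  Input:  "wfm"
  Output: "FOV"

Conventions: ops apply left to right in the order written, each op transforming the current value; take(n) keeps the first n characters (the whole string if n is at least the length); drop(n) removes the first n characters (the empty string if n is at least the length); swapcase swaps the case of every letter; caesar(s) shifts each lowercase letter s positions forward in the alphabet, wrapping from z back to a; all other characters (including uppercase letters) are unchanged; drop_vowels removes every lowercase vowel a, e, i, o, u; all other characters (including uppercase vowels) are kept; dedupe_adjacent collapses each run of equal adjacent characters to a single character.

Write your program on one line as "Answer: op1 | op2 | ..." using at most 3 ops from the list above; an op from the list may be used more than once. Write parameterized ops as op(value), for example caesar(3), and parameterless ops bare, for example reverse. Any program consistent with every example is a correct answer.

dedupe_adjacent | caesar(9) | swapcase

Check, running the answer program on each example:
  "hin" -> "hin" -> "qrw" -> "QRW"
  "nabjgvmfihio" -> "nabjgvmfihio" -> "wjkspevorqrx" -> "WJKSPEVORQRX"
  "mspmdhcf" -> "mspmdhcf" -> "vbyvmqlo" -> "VBYVMQLO"
  "xwleqcu" -> "xwleqcu" -> "gfunzld" -> "GFUNZLD"
  "vbhcxaiizehd" -> "vbhcxaizehd" -> "ekqlgjrinqm" -> "EKQLGJRINQM"
  "wfm" -> "wfm" -> "fov" -> "FOV"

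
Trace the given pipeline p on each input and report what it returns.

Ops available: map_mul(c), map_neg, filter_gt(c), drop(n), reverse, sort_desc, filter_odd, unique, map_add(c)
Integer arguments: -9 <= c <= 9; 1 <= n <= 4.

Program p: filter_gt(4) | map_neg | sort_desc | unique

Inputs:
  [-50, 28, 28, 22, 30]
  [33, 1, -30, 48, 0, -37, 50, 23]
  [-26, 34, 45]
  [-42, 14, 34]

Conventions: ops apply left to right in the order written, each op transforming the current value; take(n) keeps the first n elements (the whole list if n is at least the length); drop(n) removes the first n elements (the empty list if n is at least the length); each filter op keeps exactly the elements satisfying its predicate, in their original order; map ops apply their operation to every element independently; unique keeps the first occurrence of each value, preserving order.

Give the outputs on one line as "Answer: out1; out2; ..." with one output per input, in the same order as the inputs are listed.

[-22, -28, -30]; [-23, -33, -48, -50]; [-34, -45]; [-14, -34]

Execution, op by op:
  [-50, 28, 28, 22, 30] -> [28, 28, 22, 30] -> [-28, -28, -22, -30] -> [-22, -28, -28, -30] -> [-22, -28, -30]
  [33, 1, -30, 48, 0, -37, 50, 23] -> [33, 48, 50, 23] -> [-33, -48, -50, -23] -> [-23, -33, -48, -50] -> [-23, -33, -48, -50]
  [-26, 34, 45] -> [34, 45] -> [-34, -45] -> [-34, -45] -> [-34, -45]
  [-42, 14, 34] -> [14, 34] -> [-14, -34] -> [-14, -34] -> [-14, -34]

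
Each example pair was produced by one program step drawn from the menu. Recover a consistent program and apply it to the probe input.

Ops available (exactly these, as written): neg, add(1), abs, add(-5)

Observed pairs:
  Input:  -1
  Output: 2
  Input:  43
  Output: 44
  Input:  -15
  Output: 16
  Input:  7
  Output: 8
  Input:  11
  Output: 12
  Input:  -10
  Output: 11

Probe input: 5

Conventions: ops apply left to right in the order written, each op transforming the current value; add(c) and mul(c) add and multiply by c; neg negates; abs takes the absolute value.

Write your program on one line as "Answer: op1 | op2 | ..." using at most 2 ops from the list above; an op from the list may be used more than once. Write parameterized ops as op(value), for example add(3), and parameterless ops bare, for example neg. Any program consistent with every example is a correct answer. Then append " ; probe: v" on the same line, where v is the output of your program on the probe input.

abs | add(1) ; probe: 6

Check, running the answer program on each example:
  -1 -> 1 -> 2
  43 -> 43 -> 44
  -15 -> 15 -> 16
  7 -> 7 -> 8
  11 -> 11 -> 12
  -10 -> 10 -> 11
  probe: 5 -> 5 -> 6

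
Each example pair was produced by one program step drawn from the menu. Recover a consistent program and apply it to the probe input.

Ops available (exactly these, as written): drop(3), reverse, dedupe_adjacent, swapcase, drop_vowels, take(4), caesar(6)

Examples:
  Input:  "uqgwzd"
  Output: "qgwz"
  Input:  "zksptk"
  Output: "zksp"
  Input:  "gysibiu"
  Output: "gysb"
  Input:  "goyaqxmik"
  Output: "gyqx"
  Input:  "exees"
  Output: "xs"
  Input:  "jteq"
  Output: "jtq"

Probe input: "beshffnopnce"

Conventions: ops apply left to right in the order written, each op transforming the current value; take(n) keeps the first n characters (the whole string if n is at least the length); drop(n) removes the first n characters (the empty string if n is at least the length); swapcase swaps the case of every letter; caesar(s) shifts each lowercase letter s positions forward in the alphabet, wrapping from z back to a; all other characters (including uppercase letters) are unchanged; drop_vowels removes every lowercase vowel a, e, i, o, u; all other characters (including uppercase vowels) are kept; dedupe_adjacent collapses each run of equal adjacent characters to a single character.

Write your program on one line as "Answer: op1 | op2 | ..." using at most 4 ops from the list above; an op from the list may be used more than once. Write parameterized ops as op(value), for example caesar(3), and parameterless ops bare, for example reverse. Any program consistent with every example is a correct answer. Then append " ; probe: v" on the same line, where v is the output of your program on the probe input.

dedupe_adjacent | drop_vowels | take(4) ; probe: "bshf"

Check, running the answer program on each example:
  "uqgwzd" -> "uqgwzd" -> "qgwzd" -> "qgwz"
  "zksptk" -> "zksptk" -> "zksptk" -> "zksp"
  "gysibiu" -> "gysibiu" -> "gysb" -> "gysb"
  "goyaqxmik" -> "goyaqxmik" -> "gyqxmk" -> "gyqx"
  "exees" -> "exes" -> "xs" -> "xs"
  "jteq" -> "jteq" -> "jtq" -> "jtq"
  probe: "beshffnopnce" -> "beshfnopnce" -> "bshfnpnc" -> "bshf"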